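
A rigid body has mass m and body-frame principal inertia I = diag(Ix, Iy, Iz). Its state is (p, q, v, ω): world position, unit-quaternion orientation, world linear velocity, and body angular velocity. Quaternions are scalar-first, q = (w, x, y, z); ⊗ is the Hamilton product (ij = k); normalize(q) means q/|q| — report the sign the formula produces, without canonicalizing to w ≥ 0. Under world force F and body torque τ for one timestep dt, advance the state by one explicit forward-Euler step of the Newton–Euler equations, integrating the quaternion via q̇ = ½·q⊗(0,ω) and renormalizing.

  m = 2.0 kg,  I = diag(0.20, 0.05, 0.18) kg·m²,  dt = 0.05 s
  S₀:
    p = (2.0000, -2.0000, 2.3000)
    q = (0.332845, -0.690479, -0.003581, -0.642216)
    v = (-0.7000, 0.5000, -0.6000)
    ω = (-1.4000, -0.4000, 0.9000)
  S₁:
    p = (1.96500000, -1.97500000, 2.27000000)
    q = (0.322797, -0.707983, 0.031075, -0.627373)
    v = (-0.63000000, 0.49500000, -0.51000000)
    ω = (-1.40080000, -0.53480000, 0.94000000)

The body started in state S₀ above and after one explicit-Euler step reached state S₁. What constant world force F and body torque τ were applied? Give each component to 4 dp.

Δv = v₁−v₀ = (0.07000000, -0.00500000, 0.09000000)
applied force F = (2.8000, -0.2000, 3.6000)
Δω = ω₁−ω₀ = (-0.00080000, -0.13480000, 0.04000000)
τ = I·(Δω/dt) + ω₀×(Iω₀) = (-0.0500, -0.1600, 0.0600)

F = (2.8000, -0.2000, 3.6000)
τ = (-0.0500, -0.1600, 0.0600)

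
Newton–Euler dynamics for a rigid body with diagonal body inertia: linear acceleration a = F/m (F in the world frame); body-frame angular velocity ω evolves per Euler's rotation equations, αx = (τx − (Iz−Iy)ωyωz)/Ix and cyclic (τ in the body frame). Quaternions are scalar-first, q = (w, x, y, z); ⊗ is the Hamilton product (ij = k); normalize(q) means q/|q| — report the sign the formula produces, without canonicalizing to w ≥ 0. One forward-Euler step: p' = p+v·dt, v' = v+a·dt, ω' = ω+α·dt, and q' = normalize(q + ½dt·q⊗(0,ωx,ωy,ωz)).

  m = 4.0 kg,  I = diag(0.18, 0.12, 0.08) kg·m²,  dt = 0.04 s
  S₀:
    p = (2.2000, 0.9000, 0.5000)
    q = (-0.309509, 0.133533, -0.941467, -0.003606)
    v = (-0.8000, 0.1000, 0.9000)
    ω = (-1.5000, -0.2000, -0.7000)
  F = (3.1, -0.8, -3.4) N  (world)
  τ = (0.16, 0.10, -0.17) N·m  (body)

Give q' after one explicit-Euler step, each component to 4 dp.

q' = (-0.3091, 0.1559, -0.9377, -0.0280)

Hamilton product q⊗(0,ω) = (0.0094819, 1.1225692, 0.1607839, -1.2222508)
updated quaternion q' = (-0.3091, 0.1559, -0.9377, -0.0280)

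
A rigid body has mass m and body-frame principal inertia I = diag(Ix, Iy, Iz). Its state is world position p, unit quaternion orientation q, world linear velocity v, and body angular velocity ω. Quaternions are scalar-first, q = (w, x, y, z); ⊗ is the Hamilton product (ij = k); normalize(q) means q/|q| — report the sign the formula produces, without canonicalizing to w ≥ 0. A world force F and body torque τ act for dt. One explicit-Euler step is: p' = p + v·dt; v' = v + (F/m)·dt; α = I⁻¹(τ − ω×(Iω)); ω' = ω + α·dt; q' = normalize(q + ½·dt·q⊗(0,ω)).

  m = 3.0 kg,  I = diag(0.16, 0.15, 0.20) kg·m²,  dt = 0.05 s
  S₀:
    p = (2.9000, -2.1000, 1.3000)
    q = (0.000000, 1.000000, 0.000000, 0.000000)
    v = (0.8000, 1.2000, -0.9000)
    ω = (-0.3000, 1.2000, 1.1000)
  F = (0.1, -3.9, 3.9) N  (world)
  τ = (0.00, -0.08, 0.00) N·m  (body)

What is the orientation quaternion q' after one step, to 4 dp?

q' = (0.0075, 0.9991, -0.0275, 0.0300)

Hamilton product q⊗(0,ω) = (0.3000000, 0.0000000, -1.1000000, 1.2000000)
q + ½dt·q⊗(0,ω), renormalized = (0.0075, 0.9991, -0.0275, 0.0300)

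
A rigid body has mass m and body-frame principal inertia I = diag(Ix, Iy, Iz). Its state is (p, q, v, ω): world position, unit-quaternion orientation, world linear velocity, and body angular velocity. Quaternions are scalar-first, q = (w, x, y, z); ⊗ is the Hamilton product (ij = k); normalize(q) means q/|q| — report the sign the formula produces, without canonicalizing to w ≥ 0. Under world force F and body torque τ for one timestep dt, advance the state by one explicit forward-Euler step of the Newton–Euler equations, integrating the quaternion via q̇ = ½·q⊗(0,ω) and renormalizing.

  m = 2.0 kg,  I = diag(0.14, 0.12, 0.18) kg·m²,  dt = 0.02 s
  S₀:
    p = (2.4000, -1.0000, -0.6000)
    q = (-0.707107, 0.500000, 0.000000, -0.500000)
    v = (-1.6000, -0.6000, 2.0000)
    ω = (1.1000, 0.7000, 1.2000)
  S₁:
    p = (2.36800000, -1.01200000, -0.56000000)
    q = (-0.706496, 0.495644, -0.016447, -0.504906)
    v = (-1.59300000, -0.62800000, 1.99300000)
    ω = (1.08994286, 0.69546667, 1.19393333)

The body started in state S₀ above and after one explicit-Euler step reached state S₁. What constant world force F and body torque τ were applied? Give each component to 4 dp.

ω₁ − ω₀ = (-0.01005714, -0.00453333, -0.00606667)
gyro term ω₀×Iω₀ = (0.0504, -0.0528, -0.0154)
I·α + gyro = (-0.0200, -0.0800, -0.0700)
v₁ − v₀ = (0.00700000, -0.02800000, -0.00700000)
applied force F = (0.7000, -2.8000, -0.7000)

F = (0.7000, -2.8000, -0.7000)
τ = (-0.0200, -0.0800, -0.0700)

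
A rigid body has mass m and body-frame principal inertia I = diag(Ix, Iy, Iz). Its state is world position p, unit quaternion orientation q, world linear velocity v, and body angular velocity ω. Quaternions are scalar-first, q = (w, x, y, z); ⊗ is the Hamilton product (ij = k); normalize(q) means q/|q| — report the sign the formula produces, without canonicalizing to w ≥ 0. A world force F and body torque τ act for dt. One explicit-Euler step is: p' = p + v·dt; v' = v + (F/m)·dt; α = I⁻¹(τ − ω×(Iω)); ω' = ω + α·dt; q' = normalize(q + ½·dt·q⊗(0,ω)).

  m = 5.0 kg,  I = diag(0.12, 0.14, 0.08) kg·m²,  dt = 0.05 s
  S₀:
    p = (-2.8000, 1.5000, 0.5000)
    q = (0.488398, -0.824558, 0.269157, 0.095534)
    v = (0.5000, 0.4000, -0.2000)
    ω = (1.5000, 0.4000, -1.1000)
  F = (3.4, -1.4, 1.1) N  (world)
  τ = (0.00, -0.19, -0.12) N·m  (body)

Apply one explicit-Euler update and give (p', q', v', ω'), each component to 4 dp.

p' = (-2.7750, 1.5200, 0.4900)
q' = (0.5187, -0.8137, 0.2547, 0.0637)
v' = (0.5340, 0.3860, -0.1890)
ω' = (1.4890, 0.3557, -1.1825)

p' = p + v·dt = (-2.7750, 1.5200, 0.4900)
v' = v + a·dt = (0.5340, 0.3860, -0.1890)
ω×(Iω) gyroscopic = (0.0264, -0.0660, 0.0120)
(τ − ω×Iω)/I = (-0.2200, -0.8857, -1.6500)
ω + α·dt = (1.4890, 0.3557, -1.1825)
Hamilton product q⊗(0,ω) = (1.2342616, 0.3983107, -0.5683536, -1.2707965)
q' = normalize(q + ½dt·q⊗(0,ω)) = (0.5187, -0.8137, 0.2547, 0.0637)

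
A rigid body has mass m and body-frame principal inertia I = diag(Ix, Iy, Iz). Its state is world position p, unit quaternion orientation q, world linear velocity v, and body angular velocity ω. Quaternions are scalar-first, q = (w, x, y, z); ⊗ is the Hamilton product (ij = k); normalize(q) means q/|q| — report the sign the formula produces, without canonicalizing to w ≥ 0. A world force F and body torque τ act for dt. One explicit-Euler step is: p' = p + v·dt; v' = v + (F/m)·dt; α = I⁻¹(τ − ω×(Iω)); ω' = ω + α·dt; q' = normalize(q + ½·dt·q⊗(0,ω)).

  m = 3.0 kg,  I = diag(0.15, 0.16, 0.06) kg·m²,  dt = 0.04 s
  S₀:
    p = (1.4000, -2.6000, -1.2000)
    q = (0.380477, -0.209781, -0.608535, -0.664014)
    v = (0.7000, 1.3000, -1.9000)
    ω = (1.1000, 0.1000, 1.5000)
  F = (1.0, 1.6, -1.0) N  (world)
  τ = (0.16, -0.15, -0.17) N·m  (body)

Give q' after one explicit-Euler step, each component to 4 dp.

q' = (0.4059, -0.2182, -0.6157, -0.6392)

q⊗(0,ω) = (1.2876336, -0.4278764, -0.3776962, 1.2191259)
q' = normalize(q + ½dt·q⊗(0,ω)) = (0.4059, -0.2182, -0.6157, -0.6392)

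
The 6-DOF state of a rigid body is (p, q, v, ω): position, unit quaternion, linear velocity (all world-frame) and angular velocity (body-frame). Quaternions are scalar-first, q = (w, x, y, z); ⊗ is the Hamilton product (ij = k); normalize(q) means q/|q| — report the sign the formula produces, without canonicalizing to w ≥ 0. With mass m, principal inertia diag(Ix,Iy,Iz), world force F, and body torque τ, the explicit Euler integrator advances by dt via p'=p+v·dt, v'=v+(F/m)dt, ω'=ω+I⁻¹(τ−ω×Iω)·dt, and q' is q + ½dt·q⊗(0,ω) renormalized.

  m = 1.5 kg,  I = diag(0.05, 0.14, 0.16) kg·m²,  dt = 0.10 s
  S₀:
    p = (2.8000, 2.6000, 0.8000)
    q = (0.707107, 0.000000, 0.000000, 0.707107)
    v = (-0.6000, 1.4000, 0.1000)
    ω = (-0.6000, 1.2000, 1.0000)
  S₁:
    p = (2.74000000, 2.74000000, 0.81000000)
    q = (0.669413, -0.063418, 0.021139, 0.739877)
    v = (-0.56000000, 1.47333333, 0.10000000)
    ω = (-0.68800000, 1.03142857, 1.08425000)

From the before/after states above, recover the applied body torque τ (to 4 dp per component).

rate change Δω = (-0.08800000, -0.16857143, 0.08425000)
applied torque τ = (-0.0200, -0.1700, 0.0700)

τ = (-0.0200, -0.1700, 0.0700)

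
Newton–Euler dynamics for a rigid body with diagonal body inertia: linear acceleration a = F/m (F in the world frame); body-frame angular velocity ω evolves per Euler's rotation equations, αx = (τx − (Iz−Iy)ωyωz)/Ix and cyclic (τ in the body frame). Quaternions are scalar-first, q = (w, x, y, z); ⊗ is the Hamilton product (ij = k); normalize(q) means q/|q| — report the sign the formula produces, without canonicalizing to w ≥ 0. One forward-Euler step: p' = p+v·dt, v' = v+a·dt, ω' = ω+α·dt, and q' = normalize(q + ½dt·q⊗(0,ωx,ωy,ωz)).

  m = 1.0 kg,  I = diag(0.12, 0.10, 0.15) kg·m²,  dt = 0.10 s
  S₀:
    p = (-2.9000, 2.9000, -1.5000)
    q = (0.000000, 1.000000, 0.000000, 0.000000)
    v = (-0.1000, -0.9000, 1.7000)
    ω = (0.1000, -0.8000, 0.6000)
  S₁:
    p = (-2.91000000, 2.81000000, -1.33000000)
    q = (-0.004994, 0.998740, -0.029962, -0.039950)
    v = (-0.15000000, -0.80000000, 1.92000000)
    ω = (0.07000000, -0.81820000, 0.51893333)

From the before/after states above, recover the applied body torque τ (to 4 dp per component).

rate change Δω = (-0.03000000, -0.01820000, -0.08106667)
ω₀×(Iω₀) = (-0.0240, -0.0018, 0.0016)
I·α + gyro = (-0.0600, -0.0200, -0.1200)

τ = (-0.0600, -0.0200, -0.1200)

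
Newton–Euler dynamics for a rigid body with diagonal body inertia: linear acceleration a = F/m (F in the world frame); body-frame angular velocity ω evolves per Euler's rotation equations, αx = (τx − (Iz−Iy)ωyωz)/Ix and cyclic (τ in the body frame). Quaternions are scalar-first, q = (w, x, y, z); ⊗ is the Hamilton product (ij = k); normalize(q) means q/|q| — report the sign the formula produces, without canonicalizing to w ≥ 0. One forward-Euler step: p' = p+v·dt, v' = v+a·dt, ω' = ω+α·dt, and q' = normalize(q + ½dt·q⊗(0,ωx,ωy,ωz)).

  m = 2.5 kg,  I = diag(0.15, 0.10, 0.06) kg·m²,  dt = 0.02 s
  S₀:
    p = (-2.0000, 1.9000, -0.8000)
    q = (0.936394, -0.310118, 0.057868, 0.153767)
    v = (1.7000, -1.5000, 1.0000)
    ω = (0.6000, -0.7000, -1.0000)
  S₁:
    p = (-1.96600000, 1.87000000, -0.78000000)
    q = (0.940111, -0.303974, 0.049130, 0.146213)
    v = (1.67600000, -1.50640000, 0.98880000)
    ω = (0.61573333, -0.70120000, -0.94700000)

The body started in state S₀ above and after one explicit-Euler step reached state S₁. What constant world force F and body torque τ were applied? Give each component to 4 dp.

F = (-3.0000, -0.8000, -1.4000)
τ = (0.0900, -0.0600, 0.1800)

ω₁ − ω₀ = (0.01573333, -0.00120000, 0.05300000)
precession coupling = (-0.0280, -0.0540, 0.0210)
I·α + gyro = (0.0900, -0.0600, 0.1800)
velocity change Δv = (-0.02400000, -0.00640000, -0.01120000)
F = m·Δv/dt = (-3.0000, -0.8000, -1.4000)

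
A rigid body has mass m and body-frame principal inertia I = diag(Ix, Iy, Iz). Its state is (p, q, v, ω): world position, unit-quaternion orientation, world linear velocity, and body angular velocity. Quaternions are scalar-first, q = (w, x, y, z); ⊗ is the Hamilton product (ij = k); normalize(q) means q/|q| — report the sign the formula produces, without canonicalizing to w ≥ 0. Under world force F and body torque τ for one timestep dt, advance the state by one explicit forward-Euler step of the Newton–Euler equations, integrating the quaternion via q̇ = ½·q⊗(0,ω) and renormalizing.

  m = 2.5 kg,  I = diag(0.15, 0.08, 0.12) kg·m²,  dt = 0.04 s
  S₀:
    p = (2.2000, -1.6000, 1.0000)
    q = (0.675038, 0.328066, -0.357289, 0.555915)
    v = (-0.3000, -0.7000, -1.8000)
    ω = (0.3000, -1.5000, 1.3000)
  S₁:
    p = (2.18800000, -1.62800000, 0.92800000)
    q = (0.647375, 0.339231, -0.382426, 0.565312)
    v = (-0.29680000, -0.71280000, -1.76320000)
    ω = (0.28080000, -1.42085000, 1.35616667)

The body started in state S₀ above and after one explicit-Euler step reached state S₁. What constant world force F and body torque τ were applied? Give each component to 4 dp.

Δω = ω₁−ω₀ = (-0.01920000, 0.07915000, 0.05616667)
gyro term ω₀×Iω₀ = (-0.0780, 0.0117, 0.0315)
applied torque τ = (-0.1500, 0.1700, 0.2000)
v₁ − v₀ = (0.00320000, -0.01280000, 0.03680000)
applied force F = (0.2000, -0.8000, 2.3000)

F = (0.2000, -0.8000, 2.3000)
τ = (-0.1500, 0.1700, 0.2000)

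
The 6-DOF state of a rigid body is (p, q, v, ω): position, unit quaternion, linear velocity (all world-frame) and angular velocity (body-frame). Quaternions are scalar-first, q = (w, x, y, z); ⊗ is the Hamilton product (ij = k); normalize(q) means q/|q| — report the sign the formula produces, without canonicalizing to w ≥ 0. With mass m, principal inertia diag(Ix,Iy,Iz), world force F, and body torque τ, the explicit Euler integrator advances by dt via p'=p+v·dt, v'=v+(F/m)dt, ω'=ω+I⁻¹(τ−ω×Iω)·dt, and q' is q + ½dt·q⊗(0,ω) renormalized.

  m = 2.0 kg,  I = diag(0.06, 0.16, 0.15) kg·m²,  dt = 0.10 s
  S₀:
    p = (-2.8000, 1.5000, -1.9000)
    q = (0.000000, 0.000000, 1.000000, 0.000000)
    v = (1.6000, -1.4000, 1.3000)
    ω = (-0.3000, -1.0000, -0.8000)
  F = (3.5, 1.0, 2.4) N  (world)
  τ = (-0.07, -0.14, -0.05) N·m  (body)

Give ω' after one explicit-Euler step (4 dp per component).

α = I⁻¹(τ − ω×Iω) = (-1.0333, -0.7400, -0.5333)
new body rate ω' = (-0.4033, -1.0740, -0.8533)

ω' = (-0.4033, -1.0740, -0.8533)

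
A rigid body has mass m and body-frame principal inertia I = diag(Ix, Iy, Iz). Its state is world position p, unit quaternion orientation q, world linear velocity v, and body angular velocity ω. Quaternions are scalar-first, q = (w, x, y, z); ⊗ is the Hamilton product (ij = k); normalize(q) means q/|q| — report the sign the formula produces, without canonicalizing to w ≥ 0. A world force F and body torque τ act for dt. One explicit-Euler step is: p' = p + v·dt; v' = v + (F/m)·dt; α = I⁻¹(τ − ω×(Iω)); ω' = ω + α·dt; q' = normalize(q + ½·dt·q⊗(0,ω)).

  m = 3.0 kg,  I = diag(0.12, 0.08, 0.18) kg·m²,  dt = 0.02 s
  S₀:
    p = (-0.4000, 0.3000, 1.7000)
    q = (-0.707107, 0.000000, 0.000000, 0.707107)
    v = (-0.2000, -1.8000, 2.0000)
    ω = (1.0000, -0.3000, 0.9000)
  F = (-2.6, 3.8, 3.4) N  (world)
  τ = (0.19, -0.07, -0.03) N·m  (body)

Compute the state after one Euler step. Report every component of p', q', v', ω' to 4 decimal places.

p' = (-0.4040, 0.2640, 1.7400)
q' = (-0.7134, -0.0049, 0.0092, 0.7007)
v' = (-0.2173, -1.7747, 2.0227)
ω' = (1.0362, -0.3040, 0.8953)

ω×(Iω) gyroscopic = (-0.0270, -0.0540, 0.0120)
α = I⁻¹(τ − ω×Iω) = (1.8083, -0.2000, -0.2333)
ω + α·dt = (1.0362, -0.3040, 0.8953)
Hamilton product q⊗(0,ω) = (-0.6363963, -0.4949749, 0.9192391, -0.6363963)
updated quaternion q' = (-0.7134, -0.0049, 0.0092, 0.7007)
a = (-0.8667, 1.2667, 1.1333)
new position p' = (-0.4040, 0.2640, 1.7400)
v' = v + a·dt = (-0.2173, -1.7747, 2.0227)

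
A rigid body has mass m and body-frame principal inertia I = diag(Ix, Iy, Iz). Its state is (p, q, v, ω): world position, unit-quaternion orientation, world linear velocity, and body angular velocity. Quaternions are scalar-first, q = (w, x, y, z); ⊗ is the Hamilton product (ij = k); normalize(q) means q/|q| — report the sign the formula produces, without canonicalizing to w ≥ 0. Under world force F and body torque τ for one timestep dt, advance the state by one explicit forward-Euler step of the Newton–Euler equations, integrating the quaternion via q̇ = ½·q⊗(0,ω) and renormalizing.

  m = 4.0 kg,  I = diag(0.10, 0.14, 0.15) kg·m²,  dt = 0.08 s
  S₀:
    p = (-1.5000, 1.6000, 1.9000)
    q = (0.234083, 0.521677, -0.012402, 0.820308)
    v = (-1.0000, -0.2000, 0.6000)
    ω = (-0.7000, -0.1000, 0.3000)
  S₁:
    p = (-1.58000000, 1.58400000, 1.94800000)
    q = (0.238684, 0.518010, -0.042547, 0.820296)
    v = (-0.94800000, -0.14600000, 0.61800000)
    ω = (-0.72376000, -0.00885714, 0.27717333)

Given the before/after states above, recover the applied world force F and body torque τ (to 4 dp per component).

F = (2.6000, 2.7000, 0.9000)
τ = (-0.0300, 0.1700, -0.0400)

Δv = v₁−v₀ = (0.05200000, 0.05400000, 0.01800000)
applied force F = (2.6000, 2.7000, 0.9000)
Δω = ω₁−ω₀ = (-0.02376000, 0.09114286, -0.02282667)
τ = I·(Δω/dt) + ω₀×(Iω₀) = (-0.0300, 0.1700, -0.0400)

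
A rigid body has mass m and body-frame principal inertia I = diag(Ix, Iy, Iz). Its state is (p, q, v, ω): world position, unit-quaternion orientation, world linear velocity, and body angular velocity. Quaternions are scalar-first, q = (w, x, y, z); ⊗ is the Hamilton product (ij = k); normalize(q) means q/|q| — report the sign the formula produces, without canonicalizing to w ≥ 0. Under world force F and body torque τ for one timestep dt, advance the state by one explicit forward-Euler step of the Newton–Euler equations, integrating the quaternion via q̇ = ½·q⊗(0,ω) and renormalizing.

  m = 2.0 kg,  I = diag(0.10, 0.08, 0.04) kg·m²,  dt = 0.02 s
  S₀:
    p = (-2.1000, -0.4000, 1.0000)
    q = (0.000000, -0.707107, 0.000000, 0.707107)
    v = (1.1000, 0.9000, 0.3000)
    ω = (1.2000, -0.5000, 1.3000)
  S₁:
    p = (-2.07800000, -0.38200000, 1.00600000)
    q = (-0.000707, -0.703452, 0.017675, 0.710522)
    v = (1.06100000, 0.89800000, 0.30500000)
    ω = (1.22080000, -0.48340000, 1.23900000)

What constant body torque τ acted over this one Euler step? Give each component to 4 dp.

τ = (0.1300, 0.1600, -0.1100)

rate change Δω = (0.02080000, 0.01660000, -0.06100000)
I·α + gyro = (0.1300, 0.1600, -0.1100)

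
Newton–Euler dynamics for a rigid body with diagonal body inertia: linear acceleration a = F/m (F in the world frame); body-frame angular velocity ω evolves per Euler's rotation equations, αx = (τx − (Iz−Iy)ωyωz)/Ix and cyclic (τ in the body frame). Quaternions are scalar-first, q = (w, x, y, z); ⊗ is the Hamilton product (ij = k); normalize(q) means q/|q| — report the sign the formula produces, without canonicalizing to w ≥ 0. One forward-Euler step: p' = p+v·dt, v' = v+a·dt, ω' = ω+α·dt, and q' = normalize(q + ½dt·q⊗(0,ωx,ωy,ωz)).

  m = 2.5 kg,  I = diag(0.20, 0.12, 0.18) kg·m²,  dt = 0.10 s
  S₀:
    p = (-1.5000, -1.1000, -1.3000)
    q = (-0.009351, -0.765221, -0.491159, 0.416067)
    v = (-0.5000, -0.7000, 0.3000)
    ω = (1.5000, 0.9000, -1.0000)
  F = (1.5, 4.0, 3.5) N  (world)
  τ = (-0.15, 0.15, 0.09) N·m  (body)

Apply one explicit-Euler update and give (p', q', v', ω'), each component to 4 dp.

p' = (-1.5500, -1.1700, -1.2700)
q' = (0.0905, -0.7563, -0.4961, 0.4168)
v' = (-0.4400, -0.5400, 0.4400)
ω' = (1.4520, 1.0500, -0.8900)

precession coupling ω×(Iω) = (-0.0540, -0.0300, -0.1080)
angular accel α = (-0.4800, 1.5000, 1.1000)
ω + α·dt = (1.4520, 1.0500, -0.8900)
q⊗(0,ω) = (2.0059416, 0.1026722, -0.1495364, 0.0573906)
updated quaternion q' = (0.0905, -0.7563, -0.4961, 0.4168)
a = F/m = (0.6000, 1.6000, 1.4000)
p + v·dt = (-1.5500, -1.1700, -1.2700)
new velocity v' = (-0.4400, -0.5400, 0.4400)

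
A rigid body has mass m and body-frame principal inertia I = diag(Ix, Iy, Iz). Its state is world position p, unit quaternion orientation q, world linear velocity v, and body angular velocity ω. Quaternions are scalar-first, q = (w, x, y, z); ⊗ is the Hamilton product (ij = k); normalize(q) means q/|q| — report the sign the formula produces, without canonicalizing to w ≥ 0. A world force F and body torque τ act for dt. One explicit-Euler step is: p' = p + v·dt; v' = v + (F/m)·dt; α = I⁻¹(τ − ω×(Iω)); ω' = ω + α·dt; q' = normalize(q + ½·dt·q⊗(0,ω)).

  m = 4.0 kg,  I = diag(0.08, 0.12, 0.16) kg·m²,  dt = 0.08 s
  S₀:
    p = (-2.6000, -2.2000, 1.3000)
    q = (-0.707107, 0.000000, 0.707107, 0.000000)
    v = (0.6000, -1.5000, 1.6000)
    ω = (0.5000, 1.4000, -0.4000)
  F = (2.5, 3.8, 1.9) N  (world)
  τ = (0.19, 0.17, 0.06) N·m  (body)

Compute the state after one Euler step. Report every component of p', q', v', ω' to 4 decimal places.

p' = (-2.5520, -2.3200, 1.4280)
q' = (-0.7453, -0.0254, 0.6662, -0.0028)
v' = (0.6500, -1.4240, 1.6380)
ω' = (0.7124, 1.5027, -0.3840)

linear accel F/m = (0.6250, 0.9500, 0.4750)
p' = p + v·dt = (-2.5520, -2.3200, 1.4280)
v' = v + a·dt = (0.6500, -1.4240, 1.6380)
α = I⁻¹(τ − ω×Iω) = (2.6550, 1.2833, 0.2000)
ω' = ω + α·dt = (0.7124, 1.5027, -0.3840)
q⊗(0,ω) = (-0.9899498, -0.6363963, -0.9899498, -0.0707107)
updated quaternion q' = (-0.7453, -0.0254, 0.6662, -0.0028)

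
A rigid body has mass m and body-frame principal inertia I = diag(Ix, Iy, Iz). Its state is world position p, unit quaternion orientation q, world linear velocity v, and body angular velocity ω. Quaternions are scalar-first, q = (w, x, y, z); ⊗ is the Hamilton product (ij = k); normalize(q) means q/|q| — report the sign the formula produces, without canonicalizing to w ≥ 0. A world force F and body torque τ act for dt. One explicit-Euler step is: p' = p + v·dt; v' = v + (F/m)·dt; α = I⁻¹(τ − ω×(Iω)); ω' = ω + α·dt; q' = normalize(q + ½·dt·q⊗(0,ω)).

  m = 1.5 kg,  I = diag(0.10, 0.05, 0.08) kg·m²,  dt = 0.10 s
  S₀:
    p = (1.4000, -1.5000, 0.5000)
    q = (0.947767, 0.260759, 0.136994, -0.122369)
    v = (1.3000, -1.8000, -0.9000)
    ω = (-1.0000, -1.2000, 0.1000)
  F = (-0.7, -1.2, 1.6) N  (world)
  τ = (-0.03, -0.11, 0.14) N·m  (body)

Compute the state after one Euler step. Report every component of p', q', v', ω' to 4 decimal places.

(τ − ω×Iω)/I = (-0.2640, -2.1600, 2.5000)
ω' = ω + α·dt = (-1.0264, -1.4160, 0.3500)
2q̇ = q⊗(0,ω) = (0.4373887, -1.0809104, -1.0410273, -0.0811401)
updated quaternion q' = (0.9667, 0.2061, 0.0847, -0.1260)
p' = p + v·dt = (1.5300, -1.6800, 0.4100)
v + (F/m)dt = (1.2533, -1.8800, -0.7933)

p' = (1.5300, -1.6800, 0.4100)
q' = (0.9667, 0.2061, 0.0847, -0.1260)
v' = (1.2533, -1.8800, -0.7933)
ω' = (-1.0264, -1.4160, 0.3500)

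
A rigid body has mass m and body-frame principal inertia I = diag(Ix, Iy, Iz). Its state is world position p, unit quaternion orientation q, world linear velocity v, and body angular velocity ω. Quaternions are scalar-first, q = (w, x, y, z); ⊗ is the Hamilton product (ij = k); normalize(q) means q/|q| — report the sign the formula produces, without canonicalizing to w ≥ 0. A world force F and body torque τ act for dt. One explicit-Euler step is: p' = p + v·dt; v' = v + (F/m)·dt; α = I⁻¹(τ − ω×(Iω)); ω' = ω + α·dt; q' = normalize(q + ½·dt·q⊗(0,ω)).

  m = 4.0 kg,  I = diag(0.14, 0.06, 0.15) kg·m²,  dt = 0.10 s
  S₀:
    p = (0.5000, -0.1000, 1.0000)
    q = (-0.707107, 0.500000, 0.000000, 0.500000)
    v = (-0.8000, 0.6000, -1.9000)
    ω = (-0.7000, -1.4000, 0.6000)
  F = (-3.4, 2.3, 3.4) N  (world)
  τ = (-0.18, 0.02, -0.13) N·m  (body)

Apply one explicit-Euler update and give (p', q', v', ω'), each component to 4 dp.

(τ − ω×Iω)/I = (-0.7457, 0.2633, -0.3440)
new body rate ω' = (-0.7746, -1.3737, 0.5656)
2q̇ = q⊗(0,ω) = (0.0500000, 1.1949749, 0.3399498, -1.1242642)
q' = normalize(q + ½dt·q⊗(0,ω)) = (-0.7021, 0.5578, 0.0169, 0.4422)
a = (-0.8500, 0.5750, 0.8500)
new position p' = (0.4200, -0.0400, 0.8100)
v + (F/m)dt = (-0.8850, 0.6575, -1.8150)

p' = (0.4200, -0.0400, 0.8100)
q' = (-0.7021, 0.5578, 0.0169, 0.4422)
v' = (-0.8850, 0.6575, -1.8150)
ω' = (-0.7746, -1.3737, 0.5656)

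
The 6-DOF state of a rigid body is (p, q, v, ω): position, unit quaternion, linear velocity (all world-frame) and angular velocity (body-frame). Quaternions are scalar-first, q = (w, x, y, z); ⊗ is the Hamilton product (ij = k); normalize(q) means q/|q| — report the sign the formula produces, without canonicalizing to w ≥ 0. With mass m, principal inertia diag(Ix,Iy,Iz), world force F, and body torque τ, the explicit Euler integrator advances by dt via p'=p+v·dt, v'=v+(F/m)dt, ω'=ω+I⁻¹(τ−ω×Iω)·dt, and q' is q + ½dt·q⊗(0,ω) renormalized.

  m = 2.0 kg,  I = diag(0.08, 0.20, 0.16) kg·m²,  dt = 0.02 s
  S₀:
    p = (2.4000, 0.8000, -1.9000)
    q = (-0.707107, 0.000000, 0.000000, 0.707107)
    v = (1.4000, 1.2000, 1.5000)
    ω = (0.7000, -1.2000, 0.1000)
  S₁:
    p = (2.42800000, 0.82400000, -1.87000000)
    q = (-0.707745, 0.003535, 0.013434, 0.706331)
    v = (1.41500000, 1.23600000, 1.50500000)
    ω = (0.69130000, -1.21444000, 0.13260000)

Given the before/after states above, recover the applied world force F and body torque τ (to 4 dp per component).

F = (1.5000, 3.6000, 0.5000)
τ = (-0.0300, -0.1500, 0.1600)

Δω = ω₁−ω₀ = (-0.00870000, -0.01444000, 0.03260000)
I·α + gyro = (-0.0300, -0.1500, 0.1600)
v₁ − v₀ = (0.01500000, 0.03600000, 0.00500000)
F = m·Δv/dt = (1.5000, 3.6000, 0.5000)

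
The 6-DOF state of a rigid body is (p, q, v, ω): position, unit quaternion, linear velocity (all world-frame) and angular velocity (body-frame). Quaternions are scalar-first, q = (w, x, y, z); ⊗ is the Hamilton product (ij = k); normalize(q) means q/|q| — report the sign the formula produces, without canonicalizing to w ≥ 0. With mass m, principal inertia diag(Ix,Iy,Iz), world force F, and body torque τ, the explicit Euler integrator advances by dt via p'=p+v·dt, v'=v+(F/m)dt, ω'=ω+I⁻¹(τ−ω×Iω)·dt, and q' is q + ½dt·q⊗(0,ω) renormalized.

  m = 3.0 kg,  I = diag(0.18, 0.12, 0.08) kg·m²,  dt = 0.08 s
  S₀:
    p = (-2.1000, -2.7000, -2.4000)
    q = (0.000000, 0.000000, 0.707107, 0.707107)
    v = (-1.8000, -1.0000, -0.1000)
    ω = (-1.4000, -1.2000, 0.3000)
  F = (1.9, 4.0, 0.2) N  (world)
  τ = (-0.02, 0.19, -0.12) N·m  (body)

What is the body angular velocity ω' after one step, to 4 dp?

ω' = (-1.4153, -1.0453, 0.2808)

angular accel α = (-0.1911, 1.9333, -0.2400)
new body rate ω' = (-1.4153, -1.0453, 0.2808)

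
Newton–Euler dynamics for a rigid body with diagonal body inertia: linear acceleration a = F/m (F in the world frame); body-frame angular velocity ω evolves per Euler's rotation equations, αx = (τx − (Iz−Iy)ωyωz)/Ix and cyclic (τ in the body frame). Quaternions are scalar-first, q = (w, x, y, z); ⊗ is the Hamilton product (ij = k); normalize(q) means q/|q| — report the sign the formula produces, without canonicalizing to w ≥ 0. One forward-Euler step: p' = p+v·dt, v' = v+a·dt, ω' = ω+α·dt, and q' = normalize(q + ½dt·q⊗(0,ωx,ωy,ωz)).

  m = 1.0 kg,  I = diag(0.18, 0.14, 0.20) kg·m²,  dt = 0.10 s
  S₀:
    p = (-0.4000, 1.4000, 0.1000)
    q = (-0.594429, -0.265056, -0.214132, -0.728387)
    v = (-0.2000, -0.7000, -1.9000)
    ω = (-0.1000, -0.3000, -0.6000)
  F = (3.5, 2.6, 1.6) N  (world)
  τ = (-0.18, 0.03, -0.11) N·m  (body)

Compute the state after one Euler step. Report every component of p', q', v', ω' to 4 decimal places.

p' = p + v·dt = (-0.4200, 1.3300, -0.0900)
new velocity v' = (0.1500, -0.4400, -1.7400)
ω×(Iω) gyroscopic = (0.0108, -0.0012, -0.0012)
angular accel α = (-1.0600, 0.2229, -0.5440)
ω + α·dt = (-0.2060, -0.2777, -0.6544)
Hamilton product q⊗(0,ω) = (-0.5277774, -0.0305940, 0.0921338, 0.4147610)
q + ½dt·q⊗(0,ω), renormalized = (-0.6205, -0.2664, -0.2094, -0.7072)

p' = (-0.4200, 1.3300, -0.0900)
q' = (-0.6205, -0.2664, -0.2094, -0.7072)
v' = (0.1500, -0.4400, -1.7400)
ω' = (-0.2060, -0.2777, -0.6544)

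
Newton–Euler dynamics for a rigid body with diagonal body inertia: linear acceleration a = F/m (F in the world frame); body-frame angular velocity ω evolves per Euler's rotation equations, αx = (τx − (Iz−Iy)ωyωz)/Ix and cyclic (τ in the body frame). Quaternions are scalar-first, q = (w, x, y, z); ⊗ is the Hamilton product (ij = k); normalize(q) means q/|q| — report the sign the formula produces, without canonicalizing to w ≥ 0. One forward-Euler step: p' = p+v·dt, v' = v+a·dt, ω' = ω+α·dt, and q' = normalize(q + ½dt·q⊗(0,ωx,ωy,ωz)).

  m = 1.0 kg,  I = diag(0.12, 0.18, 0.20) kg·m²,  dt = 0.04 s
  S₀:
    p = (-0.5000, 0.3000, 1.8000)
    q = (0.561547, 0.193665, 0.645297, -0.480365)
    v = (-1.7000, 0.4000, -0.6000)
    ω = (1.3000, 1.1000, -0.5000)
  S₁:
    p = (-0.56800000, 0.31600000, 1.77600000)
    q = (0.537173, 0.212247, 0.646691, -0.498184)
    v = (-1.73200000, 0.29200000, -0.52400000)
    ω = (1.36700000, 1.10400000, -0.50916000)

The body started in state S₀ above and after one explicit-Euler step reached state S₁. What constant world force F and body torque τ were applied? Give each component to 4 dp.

Δv = v₁−v₀ = (-0.03200000, -0.10800000, 0.07600000)
m·(v₁−v₀)/dt = (-0.8000, -2.7000, 1.9000)
rate change Δω = (0.06700000, 0.00400000, -0.00916000)
applied torque τ = (0.1900, 0.0700, 0.0400)

F = (-0.8000, -2.7000, 1.9000)
τ = (0.1900, 0.0700, 0.0400)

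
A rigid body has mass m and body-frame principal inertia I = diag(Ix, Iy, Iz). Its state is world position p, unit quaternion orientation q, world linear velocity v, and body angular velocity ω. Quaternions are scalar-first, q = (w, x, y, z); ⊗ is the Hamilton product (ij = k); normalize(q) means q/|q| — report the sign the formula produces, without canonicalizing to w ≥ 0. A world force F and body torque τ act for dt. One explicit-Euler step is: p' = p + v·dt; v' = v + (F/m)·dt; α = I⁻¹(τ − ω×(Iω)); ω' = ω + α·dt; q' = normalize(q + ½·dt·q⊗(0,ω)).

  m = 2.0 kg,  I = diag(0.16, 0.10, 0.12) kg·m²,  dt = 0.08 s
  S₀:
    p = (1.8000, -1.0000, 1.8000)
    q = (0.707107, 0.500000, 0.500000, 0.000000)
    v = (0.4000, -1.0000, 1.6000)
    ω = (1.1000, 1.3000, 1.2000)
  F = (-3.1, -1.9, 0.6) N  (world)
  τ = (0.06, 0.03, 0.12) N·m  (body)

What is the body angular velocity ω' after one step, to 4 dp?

ω' = (1.1144, 1.2818, 1.3372)

ω×(Iω) gyroscopic = (0.0312, 0.0528, -0.0858)
(τ − ω×Iω)/I = (0.1800, -0.2280, 1.7150)
ω' = ω + α·dt = (1.1144, 1.2818, 1.3372)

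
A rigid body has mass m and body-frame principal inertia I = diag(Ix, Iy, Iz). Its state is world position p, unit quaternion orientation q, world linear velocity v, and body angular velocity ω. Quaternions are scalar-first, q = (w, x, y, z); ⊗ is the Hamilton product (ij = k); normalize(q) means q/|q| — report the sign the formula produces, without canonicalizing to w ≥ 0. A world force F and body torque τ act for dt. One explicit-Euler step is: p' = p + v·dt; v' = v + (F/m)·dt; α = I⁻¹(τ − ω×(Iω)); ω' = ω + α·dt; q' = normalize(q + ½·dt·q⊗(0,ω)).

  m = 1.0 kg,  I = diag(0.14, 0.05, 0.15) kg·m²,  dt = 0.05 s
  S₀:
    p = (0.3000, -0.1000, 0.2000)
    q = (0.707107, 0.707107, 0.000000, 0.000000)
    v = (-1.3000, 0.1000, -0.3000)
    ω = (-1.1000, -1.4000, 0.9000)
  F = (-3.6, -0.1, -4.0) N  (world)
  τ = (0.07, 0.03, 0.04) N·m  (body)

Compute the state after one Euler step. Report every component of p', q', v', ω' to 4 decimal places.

p' = (0.2350, -0.0950, 0.1850)
q' = (0.7257, 0.6868, -0.0406, -0.0088)
v' = (-1.4800, 0.0950, -0.5000)
ω' = (-1.0300, -1.3799, 0.9595)

new position p' = (0.2350, -0.0950, 0.1850)
new velocity v' = (-1.4800, 0.0950, -0.5000)
angular accel α = (1.4000, 0.4020, 1.1907)
ω' = ω + α·dt = (-1.0300, -1.3799, 0.9595)
2q̇ = q⊗(0,ω) = (0.7778177, -0.7778177, -1.6263461, -0.3535535)
q + ½dt·q⊗(0,ω), renormalized = (0.7257, 0.6868, -0.0406, -0.0088)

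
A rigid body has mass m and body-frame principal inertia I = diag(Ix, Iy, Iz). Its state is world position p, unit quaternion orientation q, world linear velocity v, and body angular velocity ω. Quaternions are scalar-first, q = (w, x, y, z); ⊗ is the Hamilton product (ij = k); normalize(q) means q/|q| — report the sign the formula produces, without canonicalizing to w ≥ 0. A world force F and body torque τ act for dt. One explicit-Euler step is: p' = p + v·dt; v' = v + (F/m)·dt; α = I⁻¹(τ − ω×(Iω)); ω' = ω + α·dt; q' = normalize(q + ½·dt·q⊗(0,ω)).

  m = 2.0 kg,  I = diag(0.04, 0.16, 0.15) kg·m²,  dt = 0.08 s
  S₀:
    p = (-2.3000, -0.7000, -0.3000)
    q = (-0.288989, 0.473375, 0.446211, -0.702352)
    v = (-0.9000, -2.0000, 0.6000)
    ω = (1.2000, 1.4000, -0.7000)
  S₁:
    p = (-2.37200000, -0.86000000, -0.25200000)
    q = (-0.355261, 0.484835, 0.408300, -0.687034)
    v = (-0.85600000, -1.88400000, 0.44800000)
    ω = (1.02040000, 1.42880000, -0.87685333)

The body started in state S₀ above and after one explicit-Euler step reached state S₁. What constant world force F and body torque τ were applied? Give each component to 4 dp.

velocity change Δv = (0.04400000, 0.11600000, -0.15200000)
applied force F = (1.1000, 2.9000, -3.8000)
Δω = ω₁−ω₀ = (-0.17960000, 0.02880000, -0.17685333)
I·α + gyro = (-0.0800, 0.1500, -0.1300)

F = (1.1000, 2.9000, -3.8000)
τ = (-0.0800, 0.1500, -0.1300)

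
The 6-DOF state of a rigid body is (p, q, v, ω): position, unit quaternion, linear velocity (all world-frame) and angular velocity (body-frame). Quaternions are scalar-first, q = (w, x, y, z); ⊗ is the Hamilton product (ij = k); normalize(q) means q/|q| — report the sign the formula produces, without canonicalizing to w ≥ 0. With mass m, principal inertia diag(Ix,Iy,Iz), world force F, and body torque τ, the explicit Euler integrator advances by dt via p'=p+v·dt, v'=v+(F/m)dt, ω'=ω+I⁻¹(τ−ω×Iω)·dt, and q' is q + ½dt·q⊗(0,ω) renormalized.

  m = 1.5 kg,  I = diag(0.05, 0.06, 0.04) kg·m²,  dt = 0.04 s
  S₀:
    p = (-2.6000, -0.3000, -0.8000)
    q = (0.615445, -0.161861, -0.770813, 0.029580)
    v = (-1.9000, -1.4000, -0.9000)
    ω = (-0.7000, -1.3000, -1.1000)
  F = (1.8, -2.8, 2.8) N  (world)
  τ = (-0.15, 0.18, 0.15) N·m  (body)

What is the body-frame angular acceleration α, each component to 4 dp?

ω×(Iω) gyroscopic = (-0.0286, 0.0077, 0.0091)
α = I⁻¹(τ − ω×Iω) = (-2.4280, 2.8717, 3.5225)

α = (-2.4280, 2.8717, 3.5225)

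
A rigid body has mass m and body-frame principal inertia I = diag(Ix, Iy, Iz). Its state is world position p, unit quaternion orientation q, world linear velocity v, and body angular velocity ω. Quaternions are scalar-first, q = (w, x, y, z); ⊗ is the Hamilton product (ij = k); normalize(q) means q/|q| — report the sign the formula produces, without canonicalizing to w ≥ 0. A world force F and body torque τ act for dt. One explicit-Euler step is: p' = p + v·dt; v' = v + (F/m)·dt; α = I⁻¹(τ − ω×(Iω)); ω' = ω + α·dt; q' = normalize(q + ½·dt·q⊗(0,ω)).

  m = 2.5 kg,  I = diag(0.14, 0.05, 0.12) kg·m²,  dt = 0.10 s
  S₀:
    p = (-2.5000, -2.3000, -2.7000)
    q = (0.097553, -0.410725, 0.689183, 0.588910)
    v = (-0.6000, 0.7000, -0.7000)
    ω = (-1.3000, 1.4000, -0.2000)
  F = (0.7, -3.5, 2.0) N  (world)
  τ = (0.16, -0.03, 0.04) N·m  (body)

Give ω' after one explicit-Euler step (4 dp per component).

ω' = (-1.1717, 1.3296, -0.3032)

α = I⁻¹(τ − ω×Iω) = (1.2829, -0.7040, -1.0317)
new body rate ω' = (-1.1717, 1.3296, -0.3032)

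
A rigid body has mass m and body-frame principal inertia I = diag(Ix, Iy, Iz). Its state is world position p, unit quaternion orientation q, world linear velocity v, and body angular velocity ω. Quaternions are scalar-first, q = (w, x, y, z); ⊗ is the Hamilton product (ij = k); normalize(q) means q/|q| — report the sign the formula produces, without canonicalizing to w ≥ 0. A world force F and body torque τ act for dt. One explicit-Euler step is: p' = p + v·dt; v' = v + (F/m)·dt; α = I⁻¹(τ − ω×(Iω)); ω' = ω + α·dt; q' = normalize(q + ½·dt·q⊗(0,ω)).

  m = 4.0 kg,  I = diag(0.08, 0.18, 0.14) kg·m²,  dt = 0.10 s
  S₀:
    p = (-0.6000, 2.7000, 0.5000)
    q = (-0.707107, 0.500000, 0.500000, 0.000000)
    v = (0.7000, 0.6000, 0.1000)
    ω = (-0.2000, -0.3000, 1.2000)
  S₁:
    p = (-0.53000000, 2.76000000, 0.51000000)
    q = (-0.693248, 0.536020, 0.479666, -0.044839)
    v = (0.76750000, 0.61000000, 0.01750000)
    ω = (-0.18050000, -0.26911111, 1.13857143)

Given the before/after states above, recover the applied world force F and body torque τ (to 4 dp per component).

v₁ − v₀ = (0.06750000, 0.01000000, -0.08250000)
applied force F = (2.7000, 0.4000, -3.3000)
ω₁ − ω₀ = (0.01950000, 0.03088889, -0.06142857)
I·α + gyro = (0.0300, 0.0700, -0.0800)

F = (2.7000, 0.4000, -3.3000)
τ = (0.0300, 0.0700, -0.0800)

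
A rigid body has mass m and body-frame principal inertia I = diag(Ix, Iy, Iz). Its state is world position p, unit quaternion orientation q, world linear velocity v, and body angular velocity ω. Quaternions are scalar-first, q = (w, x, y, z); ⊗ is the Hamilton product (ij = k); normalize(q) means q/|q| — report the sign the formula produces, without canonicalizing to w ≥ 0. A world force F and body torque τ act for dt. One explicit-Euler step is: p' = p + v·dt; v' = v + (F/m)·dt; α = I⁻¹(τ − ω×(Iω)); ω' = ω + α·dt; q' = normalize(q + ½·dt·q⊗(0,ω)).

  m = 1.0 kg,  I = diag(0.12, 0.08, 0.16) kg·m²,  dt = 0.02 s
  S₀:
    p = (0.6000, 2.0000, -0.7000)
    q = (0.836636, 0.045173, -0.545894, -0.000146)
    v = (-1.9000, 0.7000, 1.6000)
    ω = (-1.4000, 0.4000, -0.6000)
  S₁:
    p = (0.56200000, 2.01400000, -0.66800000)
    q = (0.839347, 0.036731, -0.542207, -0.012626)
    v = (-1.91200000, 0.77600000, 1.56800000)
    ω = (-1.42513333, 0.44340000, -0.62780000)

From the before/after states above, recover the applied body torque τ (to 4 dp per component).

rate change Δω = (-0.02513333, 0.04340000, -0.02780000)
I·α + gyro = (-0.1700, 0.1400, -0.2000)

τ = (-0.1700, 0.1400, -0.2000)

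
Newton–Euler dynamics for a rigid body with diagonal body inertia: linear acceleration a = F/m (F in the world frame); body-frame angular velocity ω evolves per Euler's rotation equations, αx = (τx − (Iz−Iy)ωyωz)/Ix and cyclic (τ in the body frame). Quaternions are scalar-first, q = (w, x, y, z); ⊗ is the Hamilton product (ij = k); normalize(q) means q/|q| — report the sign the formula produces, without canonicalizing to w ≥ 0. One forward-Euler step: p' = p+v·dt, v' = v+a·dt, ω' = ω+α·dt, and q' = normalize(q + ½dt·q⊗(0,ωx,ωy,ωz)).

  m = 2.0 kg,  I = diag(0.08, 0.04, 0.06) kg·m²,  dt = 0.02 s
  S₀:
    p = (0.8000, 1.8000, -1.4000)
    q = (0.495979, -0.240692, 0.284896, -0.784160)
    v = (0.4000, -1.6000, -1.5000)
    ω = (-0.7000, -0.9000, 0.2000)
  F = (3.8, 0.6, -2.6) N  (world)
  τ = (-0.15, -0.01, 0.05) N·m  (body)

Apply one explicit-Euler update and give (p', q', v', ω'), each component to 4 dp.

p + v·dt = (0.8080, 1.7680, -1.4300)
v' = v + a·dt = (0.4380, -1.5940, -1.5260)
gyro term ω×Iω = (-0.0036, -0.0028, -0.0252)
(τ − ω×Iω)/I = (-1.8300, -0.1800, 1.2533)
ω' = ω + α·dt = (-0.7366, -0.9036, 0.2251)
q⊗(0,ω) = (0.2447540, -0.9959501, 0.1506693, 0.5152458)
updated quaternion q' = (0.4984, -0.2506, 0.2864, -0.7790)

p' = (0.8080, 1.7680, -1.4300)
q' = (0.4984, -0.2506, 0.2864, -0.7790)
v' = (0.4380, -1.5940, -1.5260)
ω' = (-0.7366, -0.9036, 0.2251)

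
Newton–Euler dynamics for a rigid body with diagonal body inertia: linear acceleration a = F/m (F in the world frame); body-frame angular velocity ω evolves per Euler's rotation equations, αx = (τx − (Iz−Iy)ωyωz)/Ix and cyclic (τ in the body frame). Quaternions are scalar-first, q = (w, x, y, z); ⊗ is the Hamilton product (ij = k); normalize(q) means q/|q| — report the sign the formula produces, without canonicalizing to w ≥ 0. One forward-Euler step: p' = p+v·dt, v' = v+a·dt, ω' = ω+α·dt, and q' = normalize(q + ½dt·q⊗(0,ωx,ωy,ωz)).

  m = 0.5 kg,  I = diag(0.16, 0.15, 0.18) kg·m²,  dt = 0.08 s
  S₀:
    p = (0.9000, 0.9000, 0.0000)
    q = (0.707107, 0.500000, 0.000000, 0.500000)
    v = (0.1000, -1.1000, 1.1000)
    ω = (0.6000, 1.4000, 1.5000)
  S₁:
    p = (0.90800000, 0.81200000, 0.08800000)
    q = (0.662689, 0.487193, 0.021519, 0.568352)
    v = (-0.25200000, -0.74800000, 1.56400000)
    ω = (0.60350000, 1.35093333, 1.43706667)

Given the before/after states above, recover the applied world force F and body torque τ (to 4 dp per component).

F = (-2.2000, 2.2000, 2.9000)
τ = (0.0700, -0.1100, -0.1500)

velocity change Δv = (-0.35200000, 0.35200000, 0.46400000)
F = m·Δv/dt = (-2.2000, 2.2000, 2.9000)
ω₁ − ω₀ = (0.00350000, -0.04906667, -0.06293333)
gyro term ω₀×Iω₀ = (0.0630, -0.0180, -0.0084)
applied torque τ = (0.0700, -0.1100, -0.1500)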